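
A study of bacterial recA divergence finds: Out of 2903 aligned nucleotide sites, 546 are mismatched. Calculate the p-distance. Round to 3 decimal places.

p = 546/2903 = 0.188081… ≈ 0.188 (to 3 d.p.).

0.188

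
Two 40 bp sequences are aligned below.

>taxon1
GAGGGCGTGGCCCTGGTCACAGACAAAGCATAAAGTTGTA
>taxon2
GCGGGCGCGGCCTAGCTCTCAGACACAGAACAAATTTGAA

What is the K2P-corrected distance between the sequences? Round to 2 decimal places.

0.34

Of 40 sites, 3 differences are transitions and 8 are transversions, so P = 3/40 = 0.075 and Q = 8/40 = 0.2.
Under the Kimura two-parameter model, d = −½ ln(1 − 2P − Q) − ¼ ln(1 − 2Q).
1 − 2P − Q = 0.65, giving −½ ln(0.65) = 0.215391.
1 − 2Q = 0.6, giving −¼ ln(0.6) = 0.127706.
d = 0.215391 + 0.127706 = 0.343097.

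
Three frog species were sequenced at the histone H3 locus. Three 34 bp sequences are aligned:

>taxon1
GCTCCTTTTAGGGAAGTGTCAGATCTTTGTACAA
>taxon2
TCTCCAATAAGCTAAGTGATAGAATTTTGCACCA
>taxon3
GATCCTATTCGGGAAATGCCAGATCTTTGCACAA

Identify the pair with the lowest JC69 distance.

taxon1 and taxon3

taxon1–taxon2: 12/34 differ, p = 0.353, d = 0.477.
taxon1–taxon3: 6/34 differ, p = 0.176, d = 0.201.
taxon2–taxon3: 13/34 differ, p = 0.382, d = 0.535.
The smallest distance is between taxon1 and taxon3.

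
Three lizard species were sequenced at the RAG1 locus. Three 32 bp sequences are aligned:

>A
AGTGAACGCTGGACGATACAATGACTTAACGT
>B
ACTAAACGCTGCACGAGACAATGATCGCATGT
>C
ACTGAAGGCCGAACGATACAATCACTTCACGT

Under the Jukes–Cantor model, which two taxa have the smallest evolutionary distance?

A–B: 9/32 differ, p = 0.281, d = 0.353.
A–C: 6/32 differ, p = 0.188, d = 0.216.
B–C: 10/32 differ, p = 0.313, d = 0.404.
The smallest distance is between A and C.

A and C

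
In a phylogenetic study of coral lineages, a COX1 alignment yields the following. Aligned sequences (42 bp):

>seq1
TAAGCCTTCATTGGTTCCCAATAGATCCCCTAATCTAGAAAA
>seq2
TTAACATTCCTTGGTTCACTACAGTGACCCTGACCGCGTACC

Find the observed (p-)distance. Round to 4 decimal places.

The sequences differ at 17 of 42 positions.
p = 17/42 = 0.404761… ≈ 0.4048 (to 4 d.p.).

0.4048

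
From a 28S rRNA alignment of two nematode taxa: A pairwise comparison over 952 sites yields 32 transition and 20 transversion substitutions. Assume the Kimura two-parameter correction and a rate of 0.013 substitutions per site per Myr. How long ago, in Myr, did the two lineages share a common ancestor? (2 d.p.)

2.19

P = 32/952 ≈ 0.033613 and Q = 20/952 ≈ 0.021008.
Under the Kimura two-parameter model, d = −½ ln(1 − 2P − Q) − ¼ ln(1 − 2Q).
1 − 2P − Q = 0.911766, giving −½ ln(0.911766) = 0.046186.
1 − 2Q = 0.957984, giving −¼ ln(0.957984) = 0.010731.
d = 0.046186 + 0.010731 = 0.056917.
Under a molecular clock d = 2μt, so t = d/(2μ) = 0.056917 / (2 × 0.013) = 2.19 Myr.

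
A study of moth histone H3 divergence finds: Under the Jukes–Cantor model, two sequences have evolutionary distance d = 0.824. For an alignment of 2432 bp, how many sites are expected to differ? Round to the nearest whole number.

Invert JC69: p = (3/4)(1 − e^(−4d/3)) = 0.75 × (1 − e^(-1.098667)) = 0.75 × (1 − 0.333315) = 0.500014.
Expected differing sites = pL ≈ 0.500014 × 2432 = 1216.034048 ≈ 1216.

1216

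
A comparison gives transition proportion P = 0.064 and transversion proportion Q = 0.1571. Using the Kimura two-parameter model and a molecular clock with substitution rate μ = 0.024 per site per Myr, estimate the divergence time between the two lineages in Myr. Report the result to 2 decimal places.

5.46

Under the Kimura two-parameter model, d = −½ ln(1 − 2P − Q) − ¼ ln(1 − 2Q).
1 − 2P − Q = 0.7149, giving −½ ln(0.7149) = 0.167806.
1 − 2Q = 0.6858, giving −¼ ln(0.6858) = 0.094292.
d = 0.167806 + 0.094292 = 0.262098.
Under a molecular clock d = 2μt, so t = d/(2μ) = 0.262098 / (2 × 0.024) = 5.46 Myr.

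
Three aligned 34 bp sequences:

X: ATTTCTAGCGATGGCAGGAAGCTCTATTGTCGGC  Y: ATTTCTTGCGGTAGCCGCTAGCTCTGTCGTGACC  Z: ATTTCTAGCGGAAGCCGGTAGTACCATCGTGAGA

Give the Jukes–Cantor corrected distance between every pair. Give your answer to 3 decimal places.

X–Y: 11/34 sites differ → p ≈ 0.323529, d = −0.75 ln(1 − 0.431372) = 0.423397 ≈ 0.423.
X–Z: 12/34 sites differ → p ≈ 0.352941, d = −0.75 ln(1 − 0.470588) = 0.476991 ≈ 0.477.
Y–Z: 9/34 sites differ → p ≈ 0.264706, d = −0.75 ln(1 − 0.352941) = 0.326488 ≈ 0.326.

d(X,Y) = 0.423, d(X,Z) = 0.477, d(Y,Z) = 0.326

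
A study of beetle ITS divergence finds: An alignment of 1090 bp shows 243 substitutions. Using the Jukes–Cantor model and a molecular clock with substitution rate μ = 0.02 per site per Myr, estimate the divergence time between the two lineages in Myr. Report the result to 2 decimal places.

6.61

p = 243/1090 ≈ 0.222936.
d = −(3/4) ln(1 − 4p/3) = −0.75 ln(1 − 0.297248) = −0.75 ln(0.702752)
  = −0.75 × (-0.352751) = 0.264563 substitutions/site.
Under a molecular clock d = 2μt, so t = d/(2μ) = 0.264563 / (2 × 0.02) = 6.61 Myr.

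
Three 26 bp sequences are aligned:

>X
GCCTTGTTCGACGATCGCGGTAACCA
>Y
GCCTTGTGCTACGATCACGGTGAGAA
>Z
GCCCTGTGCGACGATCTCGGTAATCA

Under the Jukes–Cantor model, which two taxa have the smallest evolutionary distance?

X–Y: 6/26 differ, p = 0.231, d = 0.276.
X–Z: 4/26 differ, p = 0.154, d = 0.172.
Y–Z: 6/26 differ, p = 0.231, d = 0.276.
The smallest distance is between X and Z.

X and Z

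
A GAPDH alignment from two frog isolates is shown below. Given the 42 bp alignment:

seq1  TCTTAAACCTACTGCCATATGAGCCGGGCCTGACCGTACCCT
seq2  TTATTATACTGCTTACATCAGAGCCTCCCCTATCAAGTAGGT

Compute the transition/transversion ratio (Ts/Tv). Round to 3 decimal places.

0.222

Transitions are A↔G and C↔T; transversions are all other mismatches.
Transitions: 4. Transversions: 18.
R = 4/18 = 0.222222… ≈ 0.222 (to 3 d.p.).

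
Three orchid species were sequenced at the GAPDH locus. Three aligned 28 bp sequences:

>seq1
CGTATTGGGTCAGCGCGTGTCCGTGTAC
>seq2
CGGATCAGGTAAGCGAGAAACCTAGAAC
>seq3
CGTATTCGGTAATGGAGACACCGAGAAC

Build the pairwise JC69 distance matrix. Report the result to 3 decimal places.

seq1–seq2: 11/28 sites differ → p ≈ 0.392857, d = −0.75 ln(1 − 0.523809) = 0.556452 ≈ 0.556.
seq1–seq3: 10/28 sites differ → p ≈ 0.357143, d = −0.75 ln(1 − 0.476191) = 0.484971 ≈ 0.485.
seq2–seq3: 7/28 sites differ → p = 0.25, d = −0.75 ln(1 − 0.333333) = 0.304098 ≈ 0.304.

d(seq1,seq2) = 0.556, d(seq1,seq3) = 0.485, d(seq2,seq3) = 0.304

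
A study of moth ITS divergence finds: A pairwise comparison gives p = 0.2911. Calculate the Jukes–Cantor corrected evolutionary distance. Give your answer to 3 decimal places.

0.368

d = −(3/4) ln(1 − 4p/3) = −0.75 ln(1 − 0.388133) = −0.75 ln(0.611867)
  = −0.75 × (-0.491240) = 0.368430 substitutions/site.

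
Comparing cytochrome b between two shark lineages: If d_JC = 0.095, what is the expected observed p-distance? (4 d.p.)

0.0892

p = (3/4)(1 − e^(−4d/3)) = 0.75 × (1 − e^(-0.126667)) = 0.75 × (1 − 0.881027) = 0.089230.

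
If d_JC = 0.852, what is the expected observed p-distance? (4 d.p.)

0.5092

p = (3/4)(1 − e^(−4d/3)) = 0.75 × (1 − e^(-1.136)) = 0.75 × (1 − 0.321101) = 0.509174.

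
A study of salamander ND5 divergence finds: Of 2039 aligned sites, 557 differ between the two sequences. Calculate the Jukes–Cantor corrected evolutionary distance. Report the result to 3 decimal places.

p = 557/2039 ≈ 0.273173.
d = −(3/4) ln(1 − 4p/3) = −0.75 ln(1 − 0.364231) = −0.75 ln(0.635769)
  = −0.75 × (-0.452920) = 0.339690 substitutions/site.

0.340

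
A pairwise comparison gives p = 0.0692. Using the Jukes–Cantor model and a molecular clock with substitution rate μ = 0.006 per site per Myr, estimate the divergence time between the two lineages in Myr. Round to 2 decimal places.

d = −(3/4) ln(1 − 4p/3) = −0.75 ln(1 − 0.092267) = −0.75 ln(0.907733)
  = −0.75 × (-0.096805) = 0.072604 substitutions/site.
Under a molecular clock d = 2μt, so t = d/(2μ) = 0.072604 / (2 × 0.006) = 6.05 Myr.

6.05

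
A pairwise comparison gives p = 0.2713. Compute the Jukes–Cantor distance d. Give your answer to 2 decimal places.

d = −(3/4) ln(1 − 4p/3) = −0.75 ln(1 − 0.361733) = −0.75 ln(0.638267)
  = −0.75 × (-0.448999) = 0.336749 substitutions/site.

0.34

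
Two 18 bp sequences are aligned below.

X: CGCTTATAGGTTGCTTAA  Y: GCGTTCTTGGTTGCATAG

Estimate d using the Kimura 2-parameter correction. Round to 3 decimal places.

0.569

Of 18 sites, 1 differences are transitions and 6 are transversions, so P = 1/18 ≈ 0.055556 and Q = 6/18 ≈ 0.333333.
Under the Kimura two-parameter model, d = −½ ln(1 − 2P − Q) − ¼ ln(1 − 2Q).
1 − 2P − Q = 0.555555, giving −½ ln(0.555555) = 0.293894.
1 − 2Q = 0.333334, giving −¼ ln(0.333334) = 0.274653.
d = 0.293894 + 0.274653 = 0.568547.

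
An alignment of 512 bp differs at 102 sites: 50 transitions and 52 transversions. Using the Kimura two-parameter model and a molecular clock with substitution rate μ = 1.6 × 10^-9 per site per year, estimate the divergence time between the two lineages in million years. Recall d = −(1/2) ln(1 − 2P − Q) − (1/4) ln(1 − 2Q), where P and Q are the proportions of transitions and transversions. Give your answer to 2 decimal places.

72.77

P = 50/512 ≈ 0.097656 and Q = 52/512 ≈ 0.101563.
Under the Kimura two-parameter model, d = −½ ln(1 − 2P − Q) − ¼ ln(1 − 2Q).
1 − 2P − Q = 0.703125, giving −½ ln(0.703125) = 0.176110.
1 − 2Q = 0.796874, giving −¼ ln(0.796874) = 0.056765.
d = 0.176110 + 0.056765 = 0.232875.
Under a molecular clock d = 2μt, so t = d/(2μ) = 0.232875 / (2 × 1.6 × 10^-9) = 72.77 million years.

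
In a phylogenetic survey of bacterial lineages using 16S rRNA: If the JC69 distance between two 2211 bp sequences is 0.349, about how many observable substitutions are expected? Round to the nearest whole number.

617

Invert JC69: p = (3/4)(1 − e^(−4d/3)) = 0.75 × (1 − e^(-0.465333)) = 0.75 × (1 − 0.627926) = 0.279056.
Expected differing sites = pL ≈ 0.279056 × 2211 = 616.992816 ≈ 617.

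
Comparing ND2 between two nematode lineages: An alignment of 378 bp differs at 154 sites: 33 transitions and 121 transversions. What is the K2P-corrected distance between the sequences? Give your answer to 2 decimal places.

0.60

P = 33/378 ≈ 0.087302 and Q = 121/378 ≈ 0.320106.
Under the Kimura two-parameter model, d = −½ ln(1 − 2P − Q) − ¼ ln(1 − 2Q).
1 − 2P − Q = 0.50529, giving −½ ln(0.50529) = 0.341311.
1 − 2Q = 0.359788, giving −¼ ln(0.359788) = 0.255560.
d = 0.341311 + 0.255560 = 0.596871.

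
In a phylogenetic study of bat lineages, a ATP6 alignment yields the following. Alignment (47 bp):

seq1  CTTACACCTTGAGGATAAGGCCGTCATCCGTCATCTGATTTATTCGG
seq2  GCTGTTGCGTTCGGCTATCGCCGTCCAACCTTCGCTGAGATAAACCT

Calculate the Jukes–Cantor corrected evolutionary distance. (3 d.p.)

The sequences differ at 25 of 47 sites, so p = 25/47 ≈ 0.531915.
d = −(3/4) ln(1 − 4p/3) = −0.75 ln(1 − 0.70922) = −0.75 ln(0.29078)
  = −0.75 × (-1.235188) = 0.926391 substitutions/site.

0.926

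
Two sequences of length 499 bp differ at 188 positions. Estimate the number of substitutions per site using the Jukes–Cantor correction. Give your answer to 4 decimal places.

0.5234

p = 188/499 ≈ 0.376754.
d = −(3/4) ln(1 − 4p/3) = −0.75 ln(1 − 0.502339) = −0.75 ln(0.497661)
  = −0.75 × (-0.697836) = 0.523377 substitutions/site.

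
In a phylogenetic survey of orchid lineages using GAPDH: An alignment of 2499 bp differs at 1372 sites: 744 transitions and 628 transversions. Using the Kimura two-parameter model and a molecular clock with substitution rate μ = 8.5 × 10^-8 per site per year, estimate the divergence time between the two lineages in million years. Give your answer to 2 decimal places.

6.54

P = 744/2499 ≈ 0.297719 and Q = 628/2499 ≈ 0.251301.
Under the Kimura two-parameter model, d = −½ ln(1 − 2P − Q) − ¼ ln(1 − 2Q).
1 − 2P − Q = 0.153261, giving −½ ln(0.153261) = 0.937806.
1 − 2Q = 0.497398, giving −¼ ln(0.497398) = 0.174591.
d = 0.937806 + 0.174591 = 1.112397.
Under a molecular clock d = 2μt, so t = d/(2μ) = 1.112397 / (2 × 8.5 × 10^-8) = 6.54 million years.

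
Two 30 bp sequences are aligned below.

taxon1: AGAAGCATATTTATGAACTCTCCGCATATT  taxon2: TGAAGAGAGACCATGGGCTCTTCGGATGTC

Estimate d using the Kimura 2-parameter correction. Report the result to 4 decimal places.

Of 30 sites, 9 differences are transitions and 5 are transversions, so P = 9/30 = 0.3 and Q = 5/30 ≈ 0.166667.
Under the Kimura two-parameter model, d = −½ ln(1 − 2P − Q) − ¼ ln(1 − 2Q).
1 − 2P − Q = 0.233333, giving −½ ln(0.233333) = 0.727644.
1 − 2Q = 0.666666, giving −¼ ln(0.666666) = 0.101367.
d = 0.727644 + 0.101367 = 0.829011.

0.8290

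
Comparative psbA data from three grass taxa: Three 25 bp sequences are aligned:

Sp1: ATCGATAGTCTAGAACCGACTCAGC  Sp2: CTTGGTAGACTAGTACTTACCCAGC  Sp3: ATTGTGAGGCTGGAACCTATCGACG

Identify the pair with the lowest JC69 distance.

Sp1 and Sp2

Sp1–Sp2: 8/25 differ, p = 0.320, d = 0.417.
Sp1–Sp3: 11/25 differ, p = 0.440, d = 0.663.
Sp2–Sp3: 11/25 differ, p = 0.440, d = 0.663.
The smallest distance is between Sp1 and Sp2.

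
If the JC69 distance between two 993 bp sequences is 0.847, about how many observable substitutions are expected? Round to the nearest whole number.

504

Invert JC69: p = (3/4)(1 − e^(−4d/3)) = 0.75 × (1 − e^(-1.129333)) = 0.75 × (1 − 0.323249) = 0.507563.
Expected differing sites = pL ≈ 0.507563 × 993 = 504.010059 ≈ 504.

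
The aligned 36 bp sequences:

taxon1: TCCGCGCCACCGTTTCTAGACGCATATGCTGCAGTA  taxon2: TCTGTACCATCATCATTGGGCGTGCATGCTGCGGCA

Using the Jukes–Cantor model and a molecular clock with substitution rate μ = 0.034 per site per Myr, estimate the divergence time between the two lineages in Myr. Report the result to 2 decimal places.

The sequences differ at 15 of 36 sites, so p = 15/36 ≈ 0.416667.
d = −(3/4) ln(1 − 4p/3) = −0.75 ln(1 − 0.555556) = −0.75 ln(0.444444)
  = −0.75 × (-0.810931) = 0.608198 substitutions/site.
Under a molecular clock d = 2μt, so t = d/(2μ) = 0.608198 / (2 × 0.034) = 8.94 Myr.

8.94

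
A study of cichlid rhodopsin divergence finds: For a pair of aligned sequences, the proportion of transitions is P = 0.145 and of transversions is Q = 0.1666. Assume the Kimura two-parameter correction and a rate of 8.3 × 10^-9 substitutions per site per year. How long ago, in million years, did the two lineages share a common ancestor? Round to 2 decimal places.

Under the Kimura two-parameter model, d = −½ ln(1 − 2P − Q) − ¼ ln(1 − 2Q).
1 − 2P − Q = 0.5434, giving −½ ln(0.5434) = 0.304955.
1 − 2Q = 0.6668, giving −¼ ln(0.6668) = 0.101316.
d = 0.304955 + 0.101316 = 0.406271.
Under a molecular clock d = 2μt, so t = d/(2μ) = 0.406271 / (2 × 8.3 × 10^-9) = 24.47 million years.

24.47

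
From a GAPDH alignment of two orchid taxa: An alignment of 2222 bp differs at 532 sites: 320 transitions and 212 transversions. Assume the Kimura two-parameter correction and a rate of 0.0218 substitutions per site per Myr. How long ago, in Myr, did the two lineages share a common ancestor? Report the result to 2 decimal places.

6.76

P = 320/2222 ≈ 0.144014 and Q = 212/2222 ≈ 0.09541.
Under the Kimura two-parameter model, d = −½ ln(1 − 2P − Q) − ¼ ln(1 − 2Q).
1 − 2P − Q = 0.616562, giving −½ ln(0.616562) = 0.241798.
1 − 2Q = 0.80918, giving −¼ ln(0.80918) = 0.052933.
d = 0.241798 + 0.052933 = 0.294731.
Under a molecular clock d = 2μt, so t = d/(2μ) = 0.294731 / (2 × 0.0218) = 6.76 Myr.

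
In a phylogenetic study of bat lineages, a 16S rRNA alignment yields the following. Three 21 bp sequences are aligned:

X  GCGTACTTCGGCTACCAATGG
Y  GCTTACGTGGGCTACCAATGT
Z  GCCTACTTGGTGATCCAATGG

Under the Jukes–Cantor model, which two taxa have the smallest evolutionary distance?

X–Y: 4/21 differ, p = 0.190, d = 0.220.
X–Z: 6/21 differ, p = 0.286, d = 0.360.
Y–Z: 7/21 differ, p = 0.333, d = 0.441.
The smallest distance is between X and Y.

X and Y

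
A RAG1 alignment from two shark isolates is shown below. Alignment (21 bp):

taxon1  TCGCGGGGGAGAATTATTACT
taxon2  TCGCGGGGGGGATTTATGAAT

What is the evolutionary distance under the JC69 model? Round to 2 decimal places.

The sequences differ at 4 of 21 sites (10, 13, 18, 20), so p = 4/21 ≈ 0.190476.
d = −(3/4) ln(1 − 4p/3) = −0.75 ln(1 − 0.253968) = −0.75 ln(0.746032)
  = −0.75 × (-0.292987) = 0.219740 substitutions/site.

0.22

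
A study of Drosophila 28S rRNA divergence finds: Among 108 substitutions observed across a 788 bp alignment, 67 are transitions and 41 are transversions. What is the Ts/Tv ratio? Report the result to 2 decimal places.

1.63

R = 67/41 = 1.634146… ≈ 1.63 (to 2 d.p.).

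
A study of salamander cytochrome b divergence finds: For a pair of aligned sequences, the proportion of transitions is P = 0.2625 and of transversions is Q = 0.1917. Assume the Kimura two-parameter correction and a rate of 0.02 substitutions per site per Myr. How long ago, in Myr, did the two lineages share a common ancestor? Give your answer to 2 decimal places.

18.79

Under the Kimura two-parameter model, d = −½ ln(1 − 2P − Q) − ¼ ln(1 − 2Q).
1 − 2P − Q = 0.2833, giving −½ ln(0.2833) = 0.630624.
1 − 2Q = 0.6166, giving −¼ ln(0.6166) = 0.120884.
d = 0.630624 + 0.120884 = 0.751508.
Under a molecular clock d = 2μt, so t = d/(2μ) = 0.751508 / (2 × 0.02) = 18.79 Myr.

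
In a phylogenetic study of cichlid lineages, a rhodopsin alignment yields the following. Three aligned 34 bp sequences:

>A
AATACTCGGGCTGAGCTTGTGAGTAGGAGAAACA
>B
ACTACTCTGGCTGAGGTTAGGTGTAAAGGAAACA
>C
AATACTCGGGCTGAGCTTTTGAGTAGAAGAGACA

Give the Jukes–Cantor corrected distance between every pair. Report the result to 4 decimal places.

d(A,B) = 0.3265, d(A,C) = 0.0939, d(B,C) = 0.3265

A–B: 9/34 sites differ → p ≈ 0.264706, d = −0.75 ln(1 − 0.352941) = 0.326488 ≈ 0.3265.
A–C: 3/34 sites differ → p ≈ 0.088235, d = −0.75 ln(1 − 0.117647) = 0.093872 ≈ 0.0939.
B–C: 9/34 sites differ → p ≈ 0.264706, d = −0.75 ln(1 − 0.352941) = 0.326488 ≈ 0.3265.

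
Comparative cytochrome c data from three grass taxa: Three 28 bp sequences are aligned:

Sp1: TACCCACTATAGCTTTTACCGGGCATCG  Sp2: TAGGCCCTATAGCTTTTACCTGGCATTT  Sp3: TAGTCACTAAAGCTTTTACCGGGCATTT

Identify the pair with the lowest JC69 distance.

Sp2 and Sp3

Sp1–Sp2: 6/28 differ, p = 0.214, d = 0.252.
Sp1–Sp3: 5/28 differ, p = 0.179, d = 0.204.
Sp2–Sp3: 4/28 differ, p = 0.143, d = 0.158.
The smallest distance is between Sp2 and Sp3.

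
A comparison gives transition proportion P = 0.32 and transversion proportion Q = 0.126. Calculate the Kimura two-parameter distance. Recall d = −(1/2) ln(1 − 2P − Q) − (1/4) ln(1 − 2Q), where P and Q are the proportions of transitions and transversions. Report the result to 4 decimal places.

0.7988

Under the Kimura two-parameter model, d = −½ ln(1 − 2P − Q) − ¼ ln(1 − 2Q).
1 − 2P − Q = 0.234, giving −½ ln(0.234) = 0.726217.
1 − 2Q = 0.748, giving −¼ ln(0.748) = 0.072588.
d = 0.726217 + 0.072588 = 0.798805.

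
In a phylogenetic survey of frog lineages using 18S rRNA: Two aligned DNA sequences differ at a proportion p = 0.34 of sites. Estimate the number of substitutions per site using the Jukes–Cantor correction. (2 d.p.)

0.45

d = −(3/4) ln(1 − 4p/3) = −0.75 ln(1 − 0.453333) = −0.75 ln(0.546667)
  = −0.75 × (-0.603915) = 0.452936 substitutions/site.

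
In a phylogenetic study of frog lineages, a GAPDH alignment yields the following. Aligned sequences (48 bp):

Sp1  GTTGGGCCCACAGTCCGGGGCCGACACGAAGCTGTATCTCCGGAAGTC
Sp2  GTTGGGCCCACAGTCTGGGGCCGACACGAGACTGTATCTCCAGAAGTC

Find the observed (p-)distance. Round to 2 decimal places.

The sequences differ at 4 of 48 positions (sites 16, 30, 31, 42).
p = 4/48 = 0.083333… ≈ 0.08 (to 2 d.p.).

0.08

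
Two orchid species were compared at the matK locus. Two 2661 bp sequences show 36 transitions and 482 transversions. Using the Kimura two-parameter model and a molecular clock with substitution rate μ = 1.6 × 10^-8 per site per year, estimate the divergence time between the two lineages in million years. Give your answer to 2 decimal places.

P = 36/2661 ≈ 0.013529 and Q = 482/2661 ≈ 0.181135.
Under the Kimura two-parameter model, d = −½ ln(1 − 2P − Q) − ¼ ln(1 − 2Q).
1 − 2P − Q = 0.791807, giving −½ ln(0.791807) = 0.116719.
1 − 2Q = 0.63773, giving −¼ ln(0.63773) = 0.112460.
d = 0.116719 + 0.112460 = 0.229179.
Under a molecular clock d = 2μt, so t = d/(2μ) = 0.229179 / (2 × 1.6 × 10^-8) = 7.16 million years.

7.16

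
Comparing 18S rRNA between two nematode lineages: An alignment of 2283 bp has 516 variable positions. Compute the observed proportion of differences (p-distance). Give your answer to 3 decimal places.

0.226

p = 516/2283 = 0.226018… ≈ 0.226 (to 3 d.p.).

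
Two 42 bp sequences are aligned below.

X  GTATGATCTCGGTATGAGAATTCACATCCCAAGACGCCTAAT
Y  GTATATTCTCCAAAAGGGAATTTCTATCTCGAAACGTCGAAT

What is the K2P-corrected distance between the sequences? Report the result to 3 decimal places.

Of 42 sites, 9 differences are transitions and 6 are transversions, so P = 9/42 ≈ 0.214286 and Q = 6/42 ≈ 0.142857.
Under the Kimura two-parameter model, d = −½ ln(1 − 2P − Q) − ¼ ln(1 − 2Q).
1 − 2P − Q = 0.428571, giving −½ ln(0.428571) = 0.423649.
1 − 2Q = 0.714286, giving −¼ ln(0.714286) = 0.084118.
d = 0.423649 + 0.084118 = 0.507767.

0.508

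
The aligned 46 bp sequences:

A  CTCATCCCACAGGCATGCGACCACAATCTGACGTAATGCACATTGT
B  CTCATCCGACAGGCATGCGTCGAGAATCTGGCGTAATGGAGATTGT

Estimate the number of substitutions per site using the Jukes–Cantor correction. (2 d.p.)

0.17

The sequences differ at 7 of 46 sites (8, 20, 22, 24, 31, 39, 41), so p = 7/46 ≈ 0.152174.
d = −(3/4) ln(1 − 4p/3) = −0.75 ln(1 − 0.202899) = −0.75 ln(0.797101)
  = −0.75 × (-0.226774) = 0.170081 substitutions/site.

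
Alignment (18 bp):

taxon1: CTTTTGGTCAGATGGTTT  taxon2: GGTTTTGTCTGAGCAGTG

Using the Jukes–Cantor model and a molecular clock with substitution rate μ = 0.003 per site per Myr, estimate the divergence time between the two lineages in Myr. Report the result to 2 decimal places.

The sequences differ at 9 of 18 sites (1, 2, 6, 10, 13, 14, 15, 16, 18), so p = 9/18 = 0.5.
d = −(3/4) ln(1 − 4p/3) = −0.75 ln(1 − 0.666667) = −0.75 ln(0.333333)
  = −0.75 × (-1.098613) = 0.823960 substitutions/site.
Under a molecular clock d = 2μt, so t = d/(2μ) = 0.823960 / (2 × 0.003) = 137.33 Myr.

137.33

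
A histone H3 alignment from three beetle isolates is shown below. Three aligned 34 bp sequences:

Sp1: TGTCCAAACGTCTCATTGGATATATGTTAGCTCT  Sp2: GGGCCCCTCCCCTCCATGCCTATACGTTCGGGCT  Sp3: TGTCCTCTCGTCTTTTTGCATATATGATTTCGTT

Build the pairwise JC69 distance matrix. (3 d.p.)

d(Sp1,Sp2) = 0.665, d(Sp1,Sp3) = 0.423, d(Sp2,Sp3) = 0.665

Sp1–Sp2: 15/34 sites differ → p ≈ 0.441176, d = −0.75 ln(1 − 0.588235) = 0.665477 ≈ 0.665.
Sp1–Sp3: 11/34 sites differ → p ≈ 0.323529, d = −0.75 ln(1 − 0.431372) = 0.423397 ≈ 0.423.
Sp2–Sp3: 15/34 sites differ → p ≈ 0.441176, d = −0.75 ln(1 − 0.588235) = 0.665477 ≈ 0.665.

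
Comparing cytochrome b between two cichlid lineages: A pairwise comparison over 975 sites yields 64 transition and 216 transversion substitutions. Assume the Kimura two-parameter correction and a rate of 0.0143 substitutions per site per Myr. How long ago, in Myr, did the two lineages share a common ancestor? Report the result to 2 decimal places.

12.72

P = 64/975 ≈ 0.065641 and Q = 216/975 ≈ 0.221538.
Under the Kimura two-parameter model, d = −½ ln(1 − 2P − Q) − ¼ ln(1 − 2Q).
1 − 2P − Q = 0.64718, giving −½ ln(0.64718) = 0.217565.
1 − 2Q = 0.556924, giving −¼ ln(0.556924) = 0.146332.
d = 0.217565 + 0.146332 = 0.363897.
Under a molecular clock d = 2μt, so t = d/(2μ) = 0.363897 / (2 × 0.0143) = 12.72 Myr.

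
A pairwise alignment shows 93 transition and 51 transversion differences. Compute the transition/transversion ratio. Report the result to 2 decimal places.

1.82

R = 93/51 = 1.823529… ≈ 1.82 (to 2 d.p.).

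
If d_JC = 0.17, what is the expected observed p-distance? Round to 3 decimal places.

0.152

p = (3/4)(1 − e^(−4d/3)) = 0.75 × (1 − e^(-0.226667)) = 0.75 × (1 − 0.797186) = 0.152111.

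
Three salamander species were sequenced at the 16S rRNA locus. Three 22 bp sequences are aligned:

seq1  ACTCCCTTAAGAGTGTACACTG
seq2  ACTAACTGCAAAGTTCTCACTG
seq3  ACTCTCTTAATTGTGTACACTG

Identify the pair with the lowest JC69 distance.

seq1–seq2: 8/22 differ, p = 0.364, d = 0.497.
seq1–seq3: 3/22 differ, p = 0.136, d = 0.151.
seq2–seq3: 9/22 differ, p = 0.409, d = 0.591.
The smallest distance is between seq1 and seq3.

seq1 and seq3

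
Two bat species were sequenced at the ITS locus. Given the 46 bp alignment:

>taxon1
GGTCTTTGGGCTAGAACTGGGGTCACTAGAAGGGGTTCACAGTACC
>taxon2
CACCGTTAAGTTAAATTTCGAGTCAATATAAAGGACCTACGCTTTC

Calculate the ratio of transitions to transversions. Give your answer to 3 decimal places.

1.875

Transitions are A↔G and C↔T; transversions are all other mismatches.
Transitions: 15. Transversions: 8.
R = 15/8 = 1.875.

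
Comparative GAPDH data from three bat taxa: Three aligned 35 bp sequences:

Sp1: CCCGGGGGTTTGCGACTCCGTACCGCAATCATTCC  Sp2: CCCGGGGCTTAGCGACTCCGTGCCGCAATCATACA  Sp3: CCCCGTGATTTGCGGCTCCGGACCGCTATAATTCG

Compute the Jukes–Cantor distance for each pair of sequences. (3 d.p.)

Sp1–Sp2: 5/35 sites differ → p ≈ 0.142857, d = −0.75 ln(1 − 0.190476) = 0.158482 ≈ 0.158.
Sp1–Sp3: 8/35 sites differ → p ≈ 0.228571, d = −0.75 ln(1 − 0.304761) = 0.272625 ≈ 0.273.
Sp2–Sp3: 11/35 sites differ → p ≈ 0.314286, d = −0.75 ln(1 − 0.419048) = 0.407315 ≈ 0.407.

d(Sp1,Sp2) = 0.158, d(Sp1,Sp3) = 0.273, d(Sp2,Sp3) = 0.407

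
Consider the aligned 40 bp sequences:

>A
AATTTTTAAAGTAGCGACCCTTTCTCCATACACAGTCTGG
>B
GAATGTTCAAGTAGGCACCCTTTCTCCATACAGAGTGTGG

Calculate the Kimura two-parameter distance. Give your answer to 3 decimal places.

0.235

Of 40 sites, 1 differences are transitions and 7 are transversions, so P = 1/40 = 0.025 and Q = 7/40 = 0.175.
Under the Kimura two-parameter model, d = −½ ln(1 − 2P − Q) − ¼ ln(1 − 2Q).
1 − 2P − Q = 0.775, giving −½ ln(0.775) = 0.127446.
1 − 2Q = 0.65, giving −¼ ln(0.65) = 0.107696.
d = 0.127446 + 0.107696 = 0.235142.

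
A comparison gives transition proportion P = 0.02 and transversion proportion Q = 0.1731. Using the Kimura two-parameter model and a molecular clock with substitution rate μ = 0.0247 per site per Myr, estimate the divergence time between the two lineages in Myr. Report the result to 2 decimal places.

4.58

Under the Kimura two-parameter model, d = −½ ln(1 − 2P − Q) − ¼ ln(1 − 2Q).
1 − 2P − Q = 0.7869, giving −½ ln(0.7869) = 0.119827.
1 − 2Q = 0.6538, giving −¼ ln(0.6538) = 0.106238.
d = 0.119827 + 0.106238 = 0.226065.
Under a molecular clock d = 2μt, so t = d/(2μ) = 0.226065 / (2 × 0.0247) = 4.58 Myr.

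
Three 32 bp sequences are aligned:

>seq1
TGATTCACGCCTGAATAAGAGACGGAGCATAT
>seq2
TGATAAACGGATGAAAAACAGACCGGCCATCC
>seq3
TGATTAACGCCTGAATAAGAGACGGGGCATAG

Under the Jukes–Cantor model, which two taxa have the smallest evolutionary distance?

seq1 and seq3

seq1–seq2: 11/32 differ, p = 0.344, d = 0.460.
seq1–seq3: 3/32 differ, p = 0.094, d = 0.100.
seq2–seq3: 9/32 differ, p = 0.281, d = 0.353.
The smallest distance is between seq1 and seq3.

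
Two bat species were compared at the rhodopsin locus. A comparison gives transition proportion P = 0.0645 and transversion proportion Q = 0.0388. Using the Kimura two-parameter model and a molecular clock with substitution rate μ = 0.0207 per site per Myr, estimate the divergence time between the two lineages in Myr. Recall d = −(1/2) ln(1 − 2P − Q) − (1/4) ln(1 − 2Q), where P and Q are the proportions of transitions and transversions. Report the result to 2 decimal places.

2.71

Under the Kimura two-parameter model, d = −½ ln(1 − 2P − Q) − ¼ ln(1 − 2Q).
1 − 2P − Q = 0.8322, giving −½ ln(0.8322) = 0.091841.
1 − 2Q = 0.9224, giving −¼ ln(0.9224) = 0.020194.
d = 0.091841 + 0.020194 = 0.112035.
Under a molecular clock d = 2μt, so t = d/(2μ) = 0.112035 / (2 × 0.0207) = 2.71 Myr.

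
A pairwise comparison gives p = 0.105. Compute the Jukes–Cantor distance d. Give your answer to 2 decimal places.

d = −(3/4) ln(1 − 4p/3) = −0.75 ln(1 − 0.14) = −0.75 ln(0.86)
  = −0.75 × (-0.150823) = 0.113117 substitutions/site.

0.11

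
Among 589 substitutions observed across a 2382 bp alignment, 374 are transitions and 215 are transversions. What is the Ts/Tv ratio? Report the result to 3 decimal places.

1.740

R = 374/215 = 1.739534… ≈ 1.740 (to 3 d.p.).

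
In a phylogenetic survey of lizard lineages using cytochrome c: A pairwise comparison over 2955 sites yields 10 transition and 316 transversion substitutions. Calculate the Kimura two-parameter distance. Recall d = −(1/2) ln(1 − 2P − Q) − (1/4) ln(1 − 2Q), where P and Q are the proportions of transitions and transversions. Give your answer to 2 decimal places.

P = 10/2955 ≈ 0.003384 and Q = 316/2955 ≈ 0.106937.
Under the Kimura two-parameter model, d = −½ ln(1 − 2P − Q) − ¼ ln(1 − 2Q).
1 − 2P − Q = 0.886295, giving −½ ln(0.886295) = 0.060353.
1 − 2Q = 0.786126, giving −¼ ln(0.786126) = 0.060160.
d = 0.060353 + 0.060160 = 0.120513.

0.12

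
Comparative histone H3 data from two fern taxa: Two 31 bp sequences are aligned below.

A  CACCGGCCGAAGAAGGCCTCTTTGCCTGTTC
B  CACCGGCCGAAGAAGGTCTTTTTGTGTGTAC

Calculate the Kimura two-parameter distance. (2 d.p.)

Of 31 sites, 3 differences are transitions and 2 are transversions, so P = 3/31 ≈ 0.096774 and Q = 2/31 ≈ 0.064516.
Under the Kimura two-parameter model, d = −½ ln(1 − 2P − Q) − ¼ ln(1 − 2Q).
1 − 2P − Q = 0.741936, giving −½ ln(0.741936) = 0.149246.
1 − 2Q = 0.870968, giving −¼ ln(0.870968) = 0.034538.
d = 0.149246 + 0.034538 = 0.183784.

0.18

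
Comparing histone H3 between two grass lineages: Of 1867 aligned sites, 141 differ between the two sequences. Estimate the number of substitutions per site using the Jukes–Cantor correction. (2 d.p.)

p = 141/1867 ≈ 0.075522.
d = −(3/4) ln(1 − 4p/3) = −0.75 ln(1 − 0.100696) = −0.75 ln(0.899304)
  = −0.75 × (-0.106134) = 0.079601 substitutions/site.

0.08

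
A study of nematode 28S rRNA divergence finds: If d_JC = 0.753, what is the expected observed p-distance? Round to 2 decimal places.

0.48

p = (3/4)(1 − e^(−4d/3)) = 0.75 × (1 − e^(-1.004)) = 0.75 × (1 − 0.366411) = 0.475192.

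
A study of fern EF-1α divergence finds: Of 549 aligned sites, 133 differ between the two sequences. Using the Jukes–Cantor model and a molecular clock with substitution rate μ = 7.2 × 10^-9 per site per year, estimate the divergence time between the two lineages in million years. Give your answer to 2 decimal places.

p = 133/549 ≈ 0.242259.
d = −(3/4) ln(1 − 4p/3) = −0.75 ln(1 − 0.323012) = −0.75 ln(0.676988)
  = −0.75 × (-0.390102) = 0.292577 substitutions/site.
Under a molecular clock d = 2μt, so t = d/(2μ) = 0.292577 / (2 × 7.2 × 10^-9) = 20.32 million years.

20.32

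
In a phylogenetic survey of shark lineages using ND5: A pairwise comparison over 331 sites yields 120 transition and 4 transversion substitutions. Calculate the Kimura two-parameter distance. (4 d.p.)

P = 120/331 ≈ 0.362538 and Q = 4/331 ≈ 0.012085.
Under the Kimura two-parameter model, d = −½ ln(1 − 2P − Q) − ¼ ln(1 − 2Q).
1 − 2P − Q = 0.262839, giving −½ ln(0.262839) = 0.668107.
1 − 2Q = 0.97583, giving −¼ ln(0.97583) = 0.006117.
d = 0.668107 + 0.006117 = 0.674224.

0.6742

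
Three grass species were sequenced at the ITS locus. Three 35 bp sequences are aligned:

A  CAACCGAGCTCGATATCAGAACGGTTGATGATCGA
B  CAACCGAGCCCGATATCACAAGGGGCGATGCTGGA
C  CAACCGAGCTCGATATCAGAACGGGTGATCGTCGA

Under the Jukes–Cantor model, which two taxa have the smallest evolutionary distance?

A–B: 7/35 differ, p = 0.200, d = 0.233.
A–C: 3/35 differ, p = 0.086, d = 0.091.
B–C: 7/35 differ, p = 0.200, d = 0.233.
The smallest distance is between A and C.

A and C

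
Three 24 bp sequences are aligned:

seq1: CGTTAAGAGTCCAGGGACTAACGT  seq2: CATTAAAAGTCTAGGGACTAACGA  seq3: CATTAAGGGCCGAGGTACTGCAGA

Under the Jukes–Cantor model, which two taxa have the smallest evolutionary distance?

seq1 and seq2

seq1–seq2: 4/24 differ, p = 0.167, d = 0.188.
seq1–seq3: 9/24 differ, p = 0.375, d = 0.520.
seq2–seq3: 8/24 differ, p = 0.333, d = 0.441.
The smallest distance is between seq1 and seq2.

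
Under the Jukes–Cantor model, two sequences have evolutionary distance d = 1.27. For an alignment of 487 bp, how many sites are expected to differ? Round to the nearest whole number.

Invert JC69: p = (3/4)(1 − e^(−4d/3)) = 0.75 × (1 − e^(-1.693333)) = 0.75 × (1 − 0.183906) = 0.612071.
Expected differing sites = pL ≈ 0.612071 × 487 = 298.078577 ≈ 298.

298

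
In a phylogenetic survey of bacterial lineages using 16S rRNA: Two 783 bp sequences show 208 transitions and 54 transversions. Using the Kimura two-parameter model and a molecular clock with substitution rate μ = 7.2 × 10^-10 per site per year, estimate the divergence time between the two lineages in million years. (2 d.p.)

344.15

P = 208/783 ≈ 0.265645 and Q = 54/783 ≈ 0.068966.
Under the Kimura two-parameter model, d = −½ ln(1 − 2P − Q) − ¼ ln(1 − 2Q).
1 − 2P − Q = 0.399744, giving −½ ln(0.399744) = 0.458465.
1 − 2Q = 0.862068, giving −¼ ln(0.862068) = 0.037105.
d = 0.458465 + 0.037105 = 0.495570.
Under a molecular clock d = 2μt, so t = d/(2μ) = 0.495570 / (2 × 7.2 × 10^-10) = 344.15 million years.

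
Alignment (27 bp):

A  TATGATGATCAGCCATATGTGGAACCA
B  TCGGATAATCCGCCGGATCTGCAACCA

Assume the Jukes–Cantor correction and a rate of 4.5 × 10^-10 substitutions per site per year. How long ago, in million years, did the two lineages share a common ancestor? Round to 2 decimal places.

418.86

The sequences differ at 8 of 27 sites (2, 3, 7, 11, 15, 16, 19, 22), so p = 8/27 ≈ 0.296296.
d = −(3/4) ln(1 − 4p/3) = −0.75 ln(1 − 0.395061) = −0.75 ln(0.604939)
  = −0.75 × (-0.502628) = 0.376971 substitutions/site.
Under a molecular clock d = 2μt, so t = d/(2μ) = 0.376971 / (2 × 4.5 × 10^-10) = 418.86 million years.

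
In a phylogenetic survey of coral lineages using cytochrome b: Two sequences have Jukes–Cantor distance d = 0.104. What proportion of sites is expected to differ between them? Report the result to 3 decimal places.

p = (3/4)(1 − e^(−4d/3)) = 0.75 × (1 − e^(-0.138667)) = 0.75 × (1 − 0.870518) = 0.097112.

0.097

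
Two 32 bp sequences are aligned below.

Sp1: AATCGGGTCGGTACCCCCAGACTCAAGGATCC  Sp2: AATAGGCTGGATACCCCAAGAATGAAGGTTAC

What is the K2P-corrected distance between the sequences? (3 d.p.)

Of 32 sites, 1 differences are transitions and 8 are transversions, so P = 1/32 = 0.03125 and Q = 8/32 = 0.25.
Under the Kimura two-parameter model, d = −½ ln(1 − 2P − Q) − ¼ ln(1 − 2Q).
1 − 2P − Q = 0.6875, giving −½ ln(0.6875) = 0.187347.
1 − 2Q = 0.5, giving −¼ ln(0.5) = 0.173287.
d = 0.187347 + 0.173287 = 0.360634.

0.361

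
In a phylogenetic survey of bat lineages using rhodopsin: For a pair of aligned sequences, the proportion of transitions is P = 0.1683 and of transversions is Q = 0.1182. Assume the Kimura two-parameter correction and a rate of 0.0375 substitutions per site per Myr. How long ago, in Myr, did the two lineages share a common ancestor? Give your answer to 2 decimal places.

4.94

Under the Kimura two-parameter model, d = −½ ln(1 − 2P − Q) − ¼ ln(1 − 2Q).
1 − 2P − Q = 0.5452, giving −½ ln(0.5452) = 0.303301.
1 − 2Q = 0.7636, giving −¼ ln(0.7636) = 0.067428.
d = 0.303301 + 0.067428 = 0.370729.
Under a molecular clock d = 2μt, so t = d/(2μ) = 0.370729 / (2 × 0.0375) = 4.94 Myr.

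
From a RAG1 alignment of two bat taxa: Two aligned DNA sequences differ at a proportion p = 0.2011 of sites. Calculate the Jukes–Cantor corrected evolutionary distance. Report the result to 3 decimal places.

d = −(3/4) ln(1 − 4p/3) = −0.75 ln(1 − 0.268133) = −0.75 ln(0.731867)
  = −0.75 × (-0.312156) = 0.234117 substitutions/site.

0.234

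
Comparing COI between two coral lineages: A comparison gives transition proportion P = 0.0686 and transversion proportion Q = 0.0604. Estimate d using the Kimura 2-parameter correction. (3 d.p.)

0.142

Under the Kimura two-parameter model, d = −½ ln(1 − 2P − Q) − ¼ ln(1 − 2Q).
1 − 2P − Q = 0.8024, giving −½ ln(0.8024) = 0.110074.
1 − 2Q = 0.8792, giving −¼ ln(0.8792) = 0.032186.
d = 0.110074 + 0.032186 = 0.142260.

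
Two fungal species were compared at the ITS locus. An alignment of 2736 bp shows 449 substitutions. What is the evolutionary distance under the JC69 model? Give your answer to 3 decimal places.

p = 449/2736 ≈ 0.164108.
d = −(3/4) ln(1 − 4p/3) = −0.75 ln(1 − 0.218811) = −0.75 ln(0.781189)
  = −0.75 × (-0.246938) = 0.185204 substitutions/site.

0.185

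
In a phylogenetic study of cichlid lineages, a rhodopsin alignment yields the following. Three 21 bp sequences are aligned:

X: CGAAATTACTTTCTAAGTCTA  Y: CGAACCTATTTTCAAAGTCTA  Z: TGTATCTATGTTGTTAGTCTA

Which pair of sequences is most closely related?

X and Y

X–Y: 4/21 differ, p = 0.190, d = 0.220.
X–Z: 8/21 differ, p = 0.381, d = 0.532.
Y–Z: 7/21 differ, p = 0.333, d = 0.441.
The smallest distance is between X and Y.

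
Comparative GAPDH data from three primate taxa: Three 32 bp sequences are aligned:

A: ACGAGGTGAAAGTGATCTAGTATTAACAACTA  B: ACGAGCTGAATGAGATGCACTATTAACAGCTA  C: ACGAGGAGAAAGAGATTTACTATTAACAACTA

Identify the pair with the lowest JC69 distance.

A and C

A–B: 7/32 differ, p = 0.219, d = 0.259.
A–C: 4/32 differ, p = 0.125, d = 0.137.
B–C: 6/32 differ, p = 0.188, d = 0.216.
The smallest distance is between A and C.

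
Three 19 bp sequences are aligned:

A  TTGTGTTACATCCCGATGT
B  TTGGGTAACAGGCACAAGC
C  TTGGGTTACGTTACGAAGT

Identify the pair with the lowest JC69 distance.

A–B: 8/19 differ, p = 0.421, d = 0.618.
A–C: 5/19 differ, p = 0.263, d = 0.324.
B–C: 8/19 differ, p = 0.421, d = 0.618.
The smallest distance is between A and C.

A and C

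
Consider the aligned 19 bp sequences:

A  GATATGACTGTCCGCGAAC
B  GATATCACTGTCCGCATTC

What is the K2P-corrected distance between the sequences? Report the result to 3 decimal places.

0.248

Of 19 sites, 1 differences are transitions and 3 are transversions, so P = 1/19 ≈ 0.052632 and Q = 3/19 ≈ 0.157895.
Under the Kimura two-parameter model, d = −½ ln(1 − 2P − Q) − ¼ ln(1 − 2Q).
1 − 2P − Q = 0.736841, giving −½ ln(0.736841) = 0.152692.
1 − 2Q = 0.68421, giving −¼ ln(0.68421) = 0.094873.
d = 0.152692 + 0.094873 = 0.247565.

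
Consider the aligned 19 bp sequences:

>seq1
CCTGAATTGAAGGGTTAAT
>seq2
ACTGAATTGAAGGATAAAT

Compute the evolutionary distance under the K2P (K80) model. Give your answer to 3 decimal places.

0.177

Of 19 sites, 1 differences are transitions and 2 are transversions, so P = 1/19 ≈ 0.052632 and Q = 2/19 ≈ 0.105263.
Under the Kimura two-parameter model, d = −½ ln(1 − 2P − Q) − ¼ ln(1 − 2Q).
1 − 2P − Q = 0.789473, giving −½ ln(0.789473) = 0.118195.
1 − 2Q = 0.789474, giving −¼ ln(0.789474) = 0.059097.
d = 0.118195 + 0.059097 = 0.177292.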